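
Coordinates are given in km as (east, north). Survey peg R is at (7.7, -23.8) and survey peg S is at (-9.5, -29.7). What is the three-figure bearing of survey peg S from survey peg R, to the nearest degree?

Δeast = -9.5 − 7.7 = -17.20; Δnorth = -29.7 − -23.8 = -5.90.
Bearing = atan2(Δeast, Δnorth) mod 360° = 251.07° ≈ 251°.

251°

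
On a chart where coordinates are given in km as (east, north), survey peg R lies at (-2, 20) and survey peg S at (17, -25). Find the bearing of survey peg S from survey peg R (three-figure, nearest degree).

157°

Δeast = 17 − -2 = 19.00; Δnorth = -25 − 20 = -45.00.
Bearing = atan2(Δeast, Δnorth) mod 360° = 157.11° ≈ 157°.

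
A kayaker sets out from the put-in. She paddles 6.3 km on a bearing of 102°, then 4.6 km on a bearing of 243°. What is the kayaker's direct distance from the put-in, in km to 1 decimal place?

4.0 km

Leg 1 (102°, 6.3 km): east 6.3 sin 102° = 6.16, north 6.3 cos 102° = -1.31
Leg 2 (243°, 4.6 km): east 4.6 sin 243° = -4.10, north 4.6 cos 243° = -2.09
Net: 2.06 east, -3.40 north. Distance = √((2.06)² + (-3.40)²) = 3.976 km.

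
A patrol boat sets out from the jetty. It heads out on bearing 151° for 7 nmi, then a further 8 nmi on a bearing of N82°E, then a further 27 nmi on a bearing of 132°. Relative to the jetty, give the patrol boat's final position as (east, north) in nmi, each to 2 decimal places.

(31.38, -23.08)

Leg 1 (151°, 7 nmi): east 7 sin 151° = 3.39, north 7 cos 151° = -6.12
Leg 2 (N82°E, 8 nmi): east 8 sin 82° = 7.92, north 8 cos 82° = 1.11
Leg 3 (132°, 27 nmi): east 27 sin 132° = 20.06, north 27 cos 132° = -18.07
Summing: 31.38 nmi east, -23.08 nmi north → (31.38, -23.08).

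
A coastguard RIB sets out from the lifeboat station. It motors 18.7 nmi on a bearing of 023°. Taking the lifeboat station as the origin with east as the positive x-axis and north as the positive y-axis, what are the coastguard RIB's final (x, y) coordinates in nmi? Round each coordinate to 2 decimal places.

(7.31, 17.21)

Leg 1 (023°, 18.7 nmi): east 18.7 sin 23° = 7.31, north 18.7 cos 23° = 17.21
Summing: 7.31 nmi east, 17.21 nmi north → (7.31, 17.21).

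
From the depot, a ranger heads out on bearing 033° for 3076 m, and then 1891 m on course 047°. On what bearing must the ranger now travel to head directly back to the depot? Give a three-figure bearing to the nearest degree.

Leg 1 (033°, 3076 m): east 3076 sin 33° = 1675.31, north 3076 cos 33° = 2579.75
Leg 2 (047°, 1891 m): east 1891 sin 47° = 1382.99, north 1891 cos 47° = 1289.66
Net displacement: 3058.30 east, 3869.41 north. Direction back to start is (-3058.30, -3869.41): bearing = atan2(-3058.30, -3869.41) mod 360° = 218.32° ≈ 218°.

218°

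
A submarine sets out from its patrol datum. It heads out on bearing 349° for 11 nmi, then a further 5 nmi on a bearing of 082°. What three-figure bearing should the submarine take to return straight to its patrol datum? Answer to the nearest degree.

Leg 1 (349°, 11 nmi): east 11 sin 349° = -2.10, north 11 cos 349° = 10.80
Leg 2 (082°, 5 nmi): east 5 sin 82° = 4.95, north 5 cos 82° = 0.70
Net displacement: 2.85 east, 11.49 north. Direction back to start is (-2.85, -11.49): bearing = atan2(-2.85, -11.49) mod 360° = 193.94° ≈ 194°.

194°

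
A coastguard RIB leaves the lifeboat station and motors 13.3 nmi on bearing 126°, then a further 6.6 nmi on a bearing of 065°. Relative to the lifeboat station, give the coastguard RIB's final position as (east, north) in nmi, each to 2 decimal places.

(16.74, -5.03)

Leg 1 (126°, 13.3 nmi): east 13.3 sin 126° = 10.76, north 13.3 cos 126° = -7.82
Leg 2 (065°, 6.6 nmi): east 6.6 sin 65° = 5.98, north 6.6 cos 65° = 2.79
Summing: 16.74 nmi east, -5.03 nmi north → (16.74, -5.03).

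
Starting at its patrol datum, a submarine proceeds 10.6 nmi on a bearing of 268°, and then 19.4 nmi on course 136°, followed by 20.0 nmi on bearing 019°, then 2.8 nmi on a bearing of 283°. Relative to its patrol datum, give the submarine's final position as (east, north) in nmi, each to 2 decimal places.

Leg 1 (268°, 10.6 nmi): east 10.6 sin 268° = -10.59, north 10.6 cos 268° = -0.37
Leg 2 (136°, 19.4 nmi): east 19.4 sin 136° = 13.48, north 19.4 cos 136° = -13.96
Leg 3 (019°, 20.0 nmi): east 20.0 sin 19° = 6.51, north 20.0 cos 19° = 18.91
Leg 4 (283°, 2.8 nmi): east 2.8 sin 283° = -2.73, north 2.8 cos 283° = 0.63
Summing: 6.67 nmi east, 5.22 nmi north → (6.67, 5.22).

(6.67, 5.22)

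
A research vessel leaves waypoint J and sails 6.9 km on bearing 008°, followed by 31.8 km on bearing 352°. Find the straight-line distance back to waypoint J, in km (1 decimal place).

38.5 km

Leg 1 (008°, 6.9 km): east 6.9 sin 8° = 0.96, north 6.9 cos 8° = 6.83
Leg 2 (352°, 31.8 km): east 31.8 sin 352° = -4.43, north 31.8 cos 352° = 31.49
Net: -3.47 east, 38.32 north. Distance = √((-3.47)² + (38.32)²) = 38.480 km.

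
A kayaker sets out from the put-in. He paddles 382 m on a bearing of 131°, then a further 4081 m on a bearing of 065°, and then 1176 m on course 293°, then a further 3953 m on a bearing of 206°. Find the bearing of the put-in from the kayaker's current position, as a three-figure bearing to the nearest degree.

Leg 1 (131°, 382 m): east 382 sin 131° = 288.30, north 382 cos 131° = -250.61
Leg 2 (065°, 4081 m): east 4081 sin 65° = 3698.64, north 4081 cos 65° = 1724.71
Leg 3 (293°, 1176 m): east 1176 sin 293° = -1082.51, north 1176 cos 293° = 459.50
Leg 4 (206°, 3953 m): east 3953 sin 206° = -1732.88, north 3953 cos 206° = -3552.93
Net displacement: 1171.55 east, -1619.34 north. Direction back to start is (-1171.55, 1619.34): bearing = atan2(-1171.55, 1619.34) mod 360° = 324.12° ≈ 324°.

324°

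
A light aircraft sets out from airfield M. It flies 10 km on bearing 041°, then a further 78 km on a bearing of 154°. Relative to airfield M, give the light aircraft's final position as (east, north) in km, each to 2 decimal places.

Leg 1 (041°, 10 km): east 10 sin 41° = 6.56, north 10 cos 41° = 7.55
Leg 2 (154°, 78 km): east 78 sin 154° = 34.19, north 78 cos 154° = -70.11
Summing: 40.75 km east, -62.56 km north → (40.75, -62.56).

(40.75, -62.56)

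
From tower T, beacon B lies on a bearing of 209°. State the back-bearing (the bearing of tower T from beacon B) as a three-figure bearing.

Back-bearing = 209° − 180° = 029°.

029°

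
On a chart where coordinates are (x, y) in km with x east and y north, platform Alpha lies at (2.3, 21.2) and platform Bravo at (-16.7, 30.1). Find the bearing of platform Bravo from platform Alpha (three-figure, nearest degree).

Δeast = -16.7 − 2.3 = -19.00; Δnorth = 30.1 − 21.2 = 8.90.
Bearing = atan2(Δeast, Δnorth) mod 360° = 295.10° ≈ 295°.

295°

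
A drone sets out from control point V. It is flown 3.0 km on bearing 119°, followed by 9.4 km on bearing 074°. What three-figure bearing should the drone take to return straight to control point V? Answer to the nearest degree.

264°

Leg 1 (119°, 3.0 km): east 3.0 sin 119° = 2.62, north 3.0 cos 119° = -1.45
Leg 2 (074°, 9.4 km): east 9.4 sin 74° = 9.04, north 9.4 cos 74° = 2.59
Net displacement: 11.66 east, 1.14 north. Direction back to start is (-11.66, -1.14): bearing = atan2(-11.66, -1.14) mod 360° = 264.43° ≈ 264°.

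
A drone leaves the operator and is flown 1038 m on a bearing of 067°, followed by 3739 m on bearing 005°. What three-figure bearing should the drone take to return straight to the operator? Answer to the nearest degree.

Leg 1 (067°, 1038 m): east 1038 sin 67° = 955.48, north 1038 cos 67° = 405.58
Leg 2 (005°, 3739 m): east 3739 sin 5° = 325.88, north 3739 cos 5° = 3724.77
Net displacement: 1281.36 east, 4130.35 north. Direction back to start is (-1281.36, -4130.35): bearing = atan2(-1281.36, -4130.35) mod 360° = 197.24° ≈ 197°.

197°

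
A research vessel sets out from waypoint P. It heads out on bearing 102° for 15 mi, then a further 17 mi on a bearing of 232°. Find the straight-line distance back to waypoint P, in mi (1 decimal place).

13.6 mi

Leg 1 (102°, 15 mi): east 15 sin 102° = 14.67, north 15 cos 102° = -3.12
Leg 2 (232°, 17 mi): east 17 sin 232° = -13.40, north 17 cos 232° = -10.47
Net: 1.28 east, -13.58 north. Distance = √((1.28)² + (-13.58)²) = 13.645 mi.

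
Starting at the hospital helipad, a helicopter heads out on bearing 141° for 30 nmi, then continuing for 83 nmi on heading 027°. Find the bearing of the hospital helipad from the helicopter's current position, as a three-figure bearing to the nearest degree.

Leg 1 (141°, 30 nmi): east 30 sin 141° = 18.88, north 30 cos 141° = -23.31
Leg 2 (027°, 83 nmi): east 83 sin 27° = 37.68, north 83 cos 27° = 73.95
Net displacement: 56.56 east, 50.64 north. Direction back to start is (-56.56, -50.64): bearing = atan2(-56.56, -50.64) mod 360° = 228.16° ≈ 228°.

228°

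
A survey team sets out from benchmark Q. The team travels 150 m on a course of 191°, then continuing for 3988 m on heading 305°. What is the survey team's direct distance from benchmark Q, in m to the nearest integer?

3929 m

Leg 1 (191°, 150 m): east 150 sin 191° = -28.62, north 150 cos 191° = -147.24
Leg 2 (305°, 3988 m): east 3988 sin 305° = -3266.78, north 3988 cos 305° = 2287.42
Net: -3295.40 east, 2140.18 north. Distance = √((-3295.40)² + (2140.18)²) = 3929.380 m.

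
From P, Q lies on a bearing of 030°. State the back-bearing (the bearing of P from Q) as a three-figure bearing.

210°

Back-bearing = 030° + 180° = 210°.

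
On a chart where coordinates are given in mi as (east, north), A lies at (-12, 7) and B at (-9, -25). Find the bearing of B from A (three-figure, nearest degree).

175°

Δeast = -9 − -12 = 3.00; Δnorth = -25 − 7 = -32.00.
Bearing = atan2(Δeast, Δnorth) mod 360° = 174.64° ≈ 175°.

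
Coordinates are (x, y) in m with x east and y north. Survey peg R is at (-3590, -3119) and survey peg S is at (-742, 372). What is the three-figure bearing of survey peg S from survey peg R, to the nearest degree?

Δeast = -742 − -3590 = 2848.00; Δnorth = 372 − -3119 = 3491.00.
Bearing = atan2(Δeast, Δnorth) mod 360° = 39.21° ≈ 039°.

039°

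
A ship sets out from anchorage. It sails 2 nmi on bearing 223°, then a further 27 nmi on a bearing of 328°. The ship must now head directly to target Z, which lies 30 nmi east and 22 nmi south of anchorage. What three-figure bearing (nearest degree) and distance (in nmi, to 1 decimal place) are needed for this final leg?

134°, 63.0 nmi

Leg 1 (223°, 2 nmi): east 2 sin 223° = -1.36, north 2 cos 223° = -1.46
Leg 2 (328°, 27 nmi): east 27 sin 328° = -14.31, north 27 cos 328° = 22.90
Current position: (-15.67, 21.43). Target: (30, -22). Remaining: Δeast = 45.67, Δnorth = -43.43.
Bearing = atan2(45.67, -43.43) mod 360° = 133.56°; distance = √((45.67)² + (-43.43)²) = 63.028 nmi.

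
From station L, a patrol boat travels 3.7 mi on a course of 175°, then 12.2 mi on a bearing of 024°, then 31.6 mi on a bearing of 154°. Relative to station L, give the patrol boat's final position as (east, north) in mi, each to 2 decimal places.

Leg 1 (175°, 3.7 mi): east 3.7 sin 175° = 0.32, north 3.7 cos 175° = -3.69
Leg 2 (024°, 12.2 mi): east 12.2 sin 24° = 4.96, north 12.2 cos 24° = 11.15
Leg 3 (154°, 31.6 mi): east 31.6 sin 154° = 13.85, north 31.6 cos 154° = -28.40
Summing: 19.14 mi east, -20.94 mi north → (19.14, -20.94).

(19.14, -20.94)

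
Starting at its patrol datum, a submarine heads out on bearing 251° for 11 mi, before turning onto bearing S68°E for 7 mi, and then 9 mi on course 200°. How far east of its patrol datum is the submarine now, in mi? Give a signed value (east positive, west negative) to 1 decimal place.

-7.0 mi

Leg 1 (251°, 11 mi): east 11 sin 251° = -10.40, north 11 cos 251° = -3.58
Leg 2 (S68°E, 7 mi): east 7 sin 112° = 6.49, north 7 cos 112° = -2.62
Leg 3 (200°, 9 mi): east 9 sin 200° = -3.08, north 9 cos 200° = -8.46
Net east component: -6.99 mi.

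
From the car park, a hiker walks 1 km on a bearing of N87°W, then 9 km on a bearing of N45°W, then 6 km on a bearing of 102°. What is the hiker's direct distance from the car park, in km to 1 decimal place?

5.4 km

Leg 1 (N87°W, 1 km): east 1 sin 273° = -1.00, north 1 cos 273° = 0.05
Leg 2 (N45°W, 9 km): east 9 sin 315° = -6.36, north 9 cos 315° = 6.36
Leg 3 (102°, 6 km): east 6 sin 102° = 5.87, north 6 cos 102° = -1.25
Net: -1.49 east, 5.17 north. Distance = √((-1.49)² + (5.17)²) = 5.380 km.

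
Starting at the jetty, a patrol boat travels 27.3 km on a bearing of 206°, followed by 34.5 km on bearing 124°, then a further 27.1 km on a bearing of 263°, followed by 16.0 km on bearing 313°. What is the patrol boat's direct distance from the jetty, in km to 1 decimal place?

42.4 km

Leg 1 (206°, 27.3 km): east 27.3 sin 206° = -11.97, north 27.3 cos 206° = -24.54
Leg 2 (124°, 34.5 km): east 34.5 sin 124° = 28.60, north 34.5 cos 124° = -19.29
Leg 3 (263°, 27.1 km): east 27.1 sin 263° = -26.90, north 27.1 cos 263° = -3.30
Leg 4 (313°, 16.0 km): east 16.0 sin 313° = -11.70, north 16.0 cos 313° = 10.91
Net: -21.97 east, -36.22 north. Distance = √((-21.97)² + (-36.22)²) = 42.360 km.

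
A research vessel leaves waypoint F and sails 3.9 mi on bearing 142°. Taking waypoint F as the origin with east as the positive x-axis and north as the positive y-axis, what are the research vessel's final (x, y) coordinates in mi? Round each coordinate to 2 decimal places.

Leg 1 (142°, 3.9 mi): east 3.9 sin 142° = 2.40, north 3.9 cos 142° = -3.07
Summing: 2.40 mi east, -3.07 mi north → (2.40, -3.07).

(2.40, -3.07)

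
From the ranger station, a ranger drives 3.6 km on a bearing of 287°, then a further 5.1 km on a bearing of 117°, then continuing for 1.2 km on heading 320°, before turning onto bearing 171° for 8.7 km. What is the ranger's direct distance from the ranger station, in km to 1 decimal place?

Leg 1 (287°, 3.6 km): east 3.6 sin 287° = -3.44, north 3.6 cos 287° = 1.05
Leg 2 (117°, 5.1 km): east 5.1 sin 117° = 4.54, north 5.1 cos 117° = -2.32
Leg 3 (320°, 1.2 km): east 1.2 sin 320° = -0.77, north 1.2 cos 320° = 0.92
Leg 4 (171°, 8.7 km): east 8.7 sin 171° = 1.36, north 8.7 cos 171° = -8.59
Net: 1.69 east, -8.94 north. Distance = √((1.69)² + (-8.94)²) = 9.095 km.

9.1 km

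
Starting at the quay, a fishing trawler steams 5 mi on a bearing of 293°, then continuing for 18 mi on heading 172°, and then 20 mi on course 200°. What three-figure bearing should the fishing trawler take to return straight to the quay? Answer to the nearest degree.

Leg 1 (293°, 5 mi): east 5 sin 293° = -4.60, north 5 cos 293° = 1.95
Leg 2 (172°, 18 mi): east 18 sin 172° = 2.51, north 18 cos 172° = -17.82
Leg 3 (200°, 20 mi): east 20 sin 200° = -6.84, north 20 cos 200° = -18.79
Net displacement: -8.94 east, -34.67 north. Direction back to start is (8.94, 34.67): bearing = atan2(8.94, 34.67) mod 360° = 14.46° ≈ 014°.

014°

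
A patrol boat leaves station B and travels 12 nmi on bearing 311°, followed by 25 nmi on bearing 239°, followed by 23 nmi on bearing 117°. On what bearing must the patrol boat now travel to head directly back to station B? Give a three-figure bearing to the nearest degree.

033°

Leg 1 (311°, 12 nmi): east 12 sin 311° = -9.06, north 12 cos 311° = 7.87
Leg 2 (239°, 25 nmi): east 25 sin 239° = -21.43, north 25 cos 239° = -12.88
Leg 3 (117°, 23 nmi): east 23 sin 117° = 20.49, north 23 cos 117° = -10.44
Net displacement: -9.99 east, -15.45 north. Direction back to start is (9.99, 15.45): bearing = atan2(9.99, 15.45) mod 360° = 32.90° ≈ 033°.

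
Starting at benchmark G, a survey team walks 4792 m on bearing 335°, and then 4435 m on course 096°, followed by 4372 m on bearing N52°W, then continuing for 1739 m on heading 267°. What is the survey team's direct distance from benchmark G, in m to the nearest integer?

7058 m

Leg 1 (335°, 4792 m): east 4792 sin 335° = -2025.19, north 4792 cos 335° = 4343.03
Leg 2 (096°, 4435 m): east 4435 sin 96° = 4410.70, north 4435 cos 96° = -463.58
Leg 3 (N52°W, 4372 m): east 4372 sin 308° = -3445.18, north 4372 cos 308° = 2691.67
Leg 4 (267°, 1739 m): east 1739 sin 267° = -1736.62, north 1739 cos 267° = -91.01
Net: -2796.28 east, 6480.10 north. Distance = √((-2796.28)² + (6480.10)²) = 7057.686 m.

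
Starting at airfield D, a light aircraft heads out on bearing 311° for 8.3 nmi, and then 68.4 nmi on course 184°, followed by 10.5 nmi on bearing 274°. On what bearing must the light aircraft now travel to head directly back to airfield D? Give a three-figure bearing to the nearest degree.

019°

Leg 1 (311°, 8.3 nmi): east 8.3 sin 311° = -6.26, north 8.3 cos 311° = 5.45
Leg 2 (184°, 68.4 nmi): east 68.4 sin 184° = -4.77, north 68.4 cos 184° = -68.23
Leg 3 (274°, 10.5 nmi): east 10.5 sin 274° = -10.47, north 10.5 cos 274° = 0.73
Net displacement: -21.51 east, -62.06 north. Direction back to start is (21.51, 62.06): bearing = atan2(21.51, 62.06) mod 360° = 19.12° ≈ 019°.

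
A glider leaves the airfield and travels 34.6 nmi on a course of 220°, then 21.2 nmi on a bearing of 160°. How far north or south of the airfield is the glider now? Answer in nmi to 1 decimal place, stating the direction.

46.4 nmi south

Leg 1 (220°, 34.6 nmi): east 34.6 sin 220° = -22.24, north 34.6 cos 220° = -26.51
Leg 2 (160°, 21.2 nmi): east 21.2 sin 160° = 7.25, north 21.2 cos 160° = -19.92
Net north component: -46.43 nmi.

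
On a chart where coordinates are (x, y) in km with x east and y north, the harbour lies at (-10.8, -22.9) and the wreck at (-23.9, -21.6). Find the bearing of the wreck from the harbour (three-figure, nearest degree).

Δeast = -23.9 − -10.8 = -13.10; Δnorth = -21.6 − -22.9 = 1.30.
Bearing = atan2(Δeast, Δnorth) mod 360° = 275.67° ≈ 276°.

276°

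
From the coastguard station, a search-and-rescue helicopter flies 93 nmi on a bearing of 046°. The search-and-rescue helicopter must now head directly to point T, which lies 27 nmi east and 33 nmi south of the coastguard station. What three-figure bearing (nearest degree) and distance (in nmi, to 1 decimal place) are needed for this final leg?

Leg 1 (046°, 93 nmi): east 93 sin 46° = 66.90, north 93 cos 46° = 64.60
Current position: (66.90, 64.60). Target: (27, -33). Remaining: Δeast = -39.90, Δnorth = -97.60.
Bearing = atan2(-39.90, -97.60) mod 360° = 202.23°; distance = √((-39.90)² + (-97.60)²) = 105.443 nmi.

202°, 105.4 nmi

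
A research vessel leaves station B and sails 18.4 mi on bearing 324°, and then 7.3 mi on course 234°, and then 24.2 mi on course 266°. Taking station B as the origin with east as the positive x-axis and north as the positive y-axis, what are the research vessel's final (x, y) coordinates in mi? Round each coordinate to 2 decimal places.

Leg 1 (324°, 18.4 mi): east 18.4 sin 324° = -10.82, north 18.4 cos 324° = 14.89
Leg 2 (234°, 7.3 mi): east 7.3 sin 234° = -5.91, north 7.3 cos 234° = -4.29
Leg 3 (266°, 24.2 mi): east 24.2 sin 266° = -24.14, north 24.2 cos 266° = -1.69
Summing: -40.86 mi east, 8.91 mi north → (-40.86, 8.91).

(-40.86, 8.91)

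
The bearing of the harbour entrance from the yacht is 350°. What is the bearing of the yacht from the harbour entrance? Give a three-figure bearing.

170°

Back-bearing = 350° − 180° = 170°.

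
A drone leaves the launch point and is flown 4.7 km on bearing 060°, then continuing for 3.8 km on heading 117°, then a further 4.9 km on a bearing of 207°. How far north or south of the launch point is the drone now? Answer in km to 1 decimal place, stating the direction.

Leg 1 (060°, 4.7 km): east 4.7 sin 60° = 4.07, north 4.7 cos 60° = 2.35
Leg 2 (117°, 3.8 km): east 3.8 sin 117° = 3.39, north 3.8 cos 117° = -1.73
Leg 3 (207°, 4.9 km): east 4.9 sin 207° = -2.22, north 4.9 cos 207° = -4.37
Net north component: -3.74 km.

3.7 km south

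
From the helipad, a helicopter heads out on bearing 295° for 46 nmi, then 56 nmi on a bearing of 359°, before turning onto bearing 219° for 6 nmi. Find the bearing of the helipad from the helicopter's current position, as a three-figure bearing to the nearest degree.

147°

Leg 1 (295°, 46 nmi): east 46 sin 295° = -41.69, north 46 cos 295° = 19.44
Leg 2 (359°, 56 nmi): east 56 sin 359° = -0.98, north 56 cos 359° = 55.99
Leg 3 (219°, 6 nmi): east 6 sin 219° = -3.78, north 6 cos 219° = -4.66
Net displacement: -46.44 east, 70.77 north. Direction back to start is (46.44, -70.77): bearing = atan2(46.44, -70.77) mod 360° = 146.72° ≈ 147°.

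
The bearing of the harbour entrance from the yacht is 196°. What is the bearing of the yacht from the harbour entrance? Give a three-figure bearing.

016°

Back-bearing = 196° − 180° = 016°.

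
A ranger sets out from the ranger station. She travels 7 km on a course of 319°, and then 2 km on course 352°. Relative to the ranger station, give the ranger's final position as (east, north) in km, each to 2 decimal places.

(-4.87, 7.26)

Leg 1 (319°, 7 km): east 7 sin 319° = -4.59, north 7 cos 319° = 5.28
Leg 2 (352°, 2 km): east 2 sin 352° = -0.28, north 2 cos 352° = 1.98
Summing: -4.87 km east, 7.26 km north → (-4.87, 7.26).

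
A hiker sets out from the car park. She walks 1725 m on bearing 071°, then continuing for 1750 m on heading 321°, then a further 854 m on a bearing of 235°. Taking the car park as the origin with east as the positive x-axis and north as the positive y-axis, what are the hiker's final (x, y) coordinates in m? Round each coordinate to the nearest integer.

(-170, 1432)

Leg 1 (071°, 1725 m): east 1725 sin 71° = 1631.02, north 1725 cos 71° = 561.61
Leg 2 (321°, 1750 m): east 1750 sin 321° = -1101.31, north 1750 cos 321° = 1360.01
Leg 3 (235°, 854 m): east 854 sin 235° = -699.56, north 854 cos 235° = -489.83
Summing: -169.85 m east, 1431.78 m north → (-170, 1432).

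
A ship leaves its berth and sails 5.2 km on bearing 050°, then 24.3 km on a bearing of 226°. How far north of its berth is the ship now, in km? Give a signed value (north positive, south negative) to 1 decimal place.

-13.5 km

Leg 1 (050°, 5.2 km): east 5.2 sin 50° = 3.98, north 5.2 cos 50° = 3.34
Leg 2 (226°, 24.3 km): east 24.3 sin 226° = -17.48, north 24.3 cos 226° = -16.88
Net north component: -13.54 km.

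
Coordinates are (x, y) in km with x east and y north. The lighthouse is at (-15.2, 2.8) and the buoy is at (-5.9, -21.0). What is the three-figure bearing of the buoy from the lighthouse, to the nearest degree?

159°

Δeast = -5.9 − -15.2 = 9.30; Δnorth = -21.0 − 2.8 = -23.80.
Bearing = atan2(Δeast, Δnorth) mod 360° = 158.66° ≈ 159°.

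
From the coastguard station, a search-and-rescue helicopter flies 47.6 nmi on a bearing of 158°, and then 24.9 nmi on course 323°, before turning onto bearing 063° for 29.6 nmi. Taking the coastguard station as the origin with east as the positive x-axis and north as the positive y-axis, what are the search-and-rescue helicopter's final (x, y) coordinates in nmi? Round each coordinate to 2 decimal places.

Leg 1 (158°, 47.6 nmi): east 47.6 sin 158° = 17.83, north 47.6 cos 158° = -44.13
Leg 2 (323°, 24.9 nmi): east 24.9 sin 323° = -14.99, north 24.9 cos 323° = 19.89
Leg 3 (063°, 29.6 nmi): east 29.6 sin 63° = 26.37, north 29.6 cos 63° = 13.44
Summing: 29.22 nmi east, -10.81 nmi north → (29.22, -10.81).

(29.22, -10.81)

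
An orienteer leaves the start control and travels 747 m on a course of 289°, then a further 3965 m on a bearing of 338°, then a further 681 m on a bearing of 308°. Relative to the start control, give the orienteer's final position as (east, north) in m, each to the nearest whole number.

(-2728, 4339)

Leg 1 (289°, 747 m): east 747 sin 289° = -706.30, north 747 cos 289° = 243.20
Leg 2 (338°, 3965 m): east 3965 sin 338° = -1485.32, north 3965 cos 338° = 3676.28
Leg 3 (308°, 681 m): east 681 sin 308° = -536.64, north 681 cos 308° = 419.27
Summing: -2728.25 m east, 4338.75 m north → (-2728, 4339).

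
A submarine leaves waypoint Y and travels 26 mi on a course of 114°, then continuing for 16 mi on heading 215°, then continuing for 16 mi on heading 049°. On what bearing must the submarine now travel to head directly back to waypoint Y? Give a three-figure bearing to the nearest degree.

Leg 1 (114°, 26 mi): east 26 sin 114° = 23.75, north 26 cos 114° = -10.58
Leg 2 (215°, 16 mi): east 16 sin 215° = -9.18, north 16 cos 215° = -13.11
Leg 3 (049°, 16 mi): east 16 sin 49° = 12.08, north 16 cos 49° = 10.50
Net displacement: 26.65 east, -13.18 north. Direction back to start is (-26.65, 13.18): bearing = atan2(-26.65, 13.18) mod 360° = 296.32° ≈ 296°.

296°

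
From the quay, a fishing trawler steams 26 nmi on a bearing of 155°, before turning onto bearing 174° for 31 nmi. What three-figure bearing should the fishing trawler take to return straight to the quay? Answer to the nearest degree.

345°

Leg 1 (155°, 26 nmi): east 26 sin 155° = 10.99, north 26 cos 155° = -23.56
Leg 2 (174°, 31 nmi): east 31 sin 174° = 3.24, north 31 cos 174° = -30.83
Net displacement: 14.23 east, -54.39 north. Direction back to start is (-14.23, 54.39): bearing = atan2(-14.23, 54.39) mod 360° = 345.34° ≈ 345°.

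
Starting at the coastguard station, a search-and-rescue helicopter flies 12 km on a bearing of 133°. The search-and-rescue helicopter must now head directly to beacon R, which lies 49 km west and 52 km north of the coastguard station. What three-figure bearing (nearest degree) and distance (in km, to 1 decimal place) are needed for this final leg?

316°, 83.4 km

Leg 1 (133°, 12 km): east 12 sin 133° = 8.78, north 12 cos 133° = -8.18
Current position: (8.78, -8.18). Target: (-49, 52). Remaining: Δeast = -57.78, Δnorth = 60.18.
Bearing = atan2(-57.78, 60.18) mod 360° = 316.17°; distance = √((-57.78)² + (60.18)²) = 83.428 km.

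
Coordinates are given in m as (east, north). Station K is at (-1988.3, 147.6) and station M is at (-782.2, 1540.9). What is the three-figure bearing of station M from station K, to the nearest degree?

041°

Δeast = -782.2 − -1988.3 = 1206.10; Δnorth = 1540.9 − 147.6 = 1393.30.
Bearing = atan2(Δeast, Δnorth) mod 360° = 40.88° ≈ 041°.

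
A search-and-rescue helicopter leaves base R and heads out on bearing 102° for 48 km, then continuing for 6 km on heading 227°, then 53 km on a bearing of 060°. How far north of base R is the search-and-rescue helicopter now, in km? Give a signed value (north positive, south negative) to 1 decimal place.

Leg 1 (102°, 48 km): east 48 sin 102° = 46.95, north 48 cos 102° = -9.98
Leg 2 (227°, 6 km): east 6 sin 227° = -4.39, north 6 cos 227° = -4.09
Leg 3 (060°, 53 km): east 53 sin 60° = 45.90, north 53 cos 60° = 26.50
Net north component: 12.43 km.

12.4 km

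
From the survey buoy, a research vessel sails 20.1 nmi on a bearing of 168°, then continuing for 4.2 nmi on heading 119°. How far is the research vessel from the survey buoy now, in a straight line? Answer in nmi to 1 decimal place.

Leg 1 (168°, 20.1 nmi): east 20.1 sin 168° = 4.18, north 20.1 cos 168° = -19.66
Leg 2 (119°, 4.2 nmi): east 4.2 sin 119° = 3.67, north 4.2 cos 119° = -2.04
Net: 7.85 east, -21.70 north. Distance = √((7.85)² + (-21.70)²) = 23.074 nmi.

23.1 nmi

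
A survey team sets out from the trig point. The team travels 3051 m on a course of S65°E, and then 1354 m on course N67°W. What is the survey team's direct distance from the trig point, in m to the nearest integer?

Leg 1 (S65°E, 3051 m): east 3051 sin 115° = 2765.15, north 3051 cos 115° = -1289.41
Leg 2 (N67°W, 1354 m): east 1354 sin 293° = -1246.36, north 1354 cos 293° = 529.05
Net: 1518.78 east, -760.36 north. Distance = √((1518.78)² + (-760.36)²) = 1698.482 m.

1698 m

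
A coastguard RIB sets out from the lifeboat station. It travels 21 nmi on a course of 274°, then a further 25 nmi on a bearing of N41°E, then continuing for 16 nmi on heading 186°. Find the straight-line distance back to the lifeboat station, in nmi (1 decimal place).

Leg 1 (274°, 21 nmi): east 21 sin 274° = -20.95, north 21 cos 274° = 1.46
Leg 2 (N41°E, 25 nmi): east 25 sin 41° = 16.40, north 25 cos 41° = 18.87
Leg 3 (186°, 16 nmi): east 16 sin 186° = -1.67, north 16 cos 186° = -15.91
Net: -6.22 east, 4.42 north. Distance = √((-6.22)² + (4.42)²) = 7.631 nmi.

7.6 nmi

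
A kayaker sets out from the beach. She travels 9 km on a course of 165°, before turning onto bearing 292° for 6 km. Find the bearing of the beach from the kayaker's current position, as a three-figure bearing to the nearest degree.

027°

Leg 1 (165°, 9 km): east 9 sin 165° = 2.33, north 9 cos 165° = -8.69
Leg 2 (292°, 6 km): east 6 sin 292° = -5.56, north 6 cos 292° = 2.25
Net displacement: -3.23 east, -6.45 north. Direction back to start is (3.23, 6.45): bearing = atan2(3.23, 6.45) mod 360° = 26.64° ≈ 027°.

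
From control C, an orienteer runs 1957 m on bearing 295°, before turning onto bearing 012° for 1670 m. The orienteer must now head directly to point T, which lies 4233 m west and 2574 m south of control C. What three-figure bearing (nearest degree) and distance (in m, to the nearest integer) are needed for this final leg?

209°, 5764 m

Leg 1 (295°, 1957 m): east 1957 sin 295° = -1773.64, north 1957 cos 295° = 827.06
Leg 2 (012°, 1670 m): east 1670 sin 12° = 347.21, north 1670 cos 12° = 1633.51
Current position: (-1426.43, 2460.57). Target: (-4233, -2574). Remaining: Δeast = -2806.57, Δnorth = -5034.57.
Bearing = atan2(-2806.57, -5034.57) mod 360° = 209.14°; distance = √((-2806.57)² + (-5034.57)²) = 5764.002 m.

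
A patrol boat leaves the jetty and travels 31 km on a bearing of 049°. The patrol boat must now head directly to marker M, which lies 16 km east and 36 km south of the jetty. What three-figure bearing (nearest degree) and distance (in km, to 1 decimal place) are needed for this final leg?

Leg 1 (049°, 31 km): east 31 sin 49° = 23.40, north 31 cos 49° = 20.34
Current position: (23.40, 20.34). Target: (16, -36). Remaining: Δeast = -7.40, Δnorth = -56.34.
Bearing = atan2(-7.40, -56.34) mod 360° = 187.48°; distance = √((-7.40)² + (-56.34)²) = 56.821 km.

187°, 56.8 km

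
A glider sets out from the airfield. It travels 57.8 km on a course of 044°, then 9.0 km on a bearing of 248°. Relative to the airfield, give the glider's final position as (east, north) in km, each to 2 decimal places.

Leg 1 (044°, 57.8 km): east 57.8 sin 44° = 40.15, north 57.8 cos 44° = 41.58
Leg 2 (248°, 9.0 km): east 9.0 sin 248° = -8.34, north 9.0 cos 248° = -3.37
Summing: 31.81 km east, 38.21 km north → (31.81, 38.21).

(31.81, 38.21)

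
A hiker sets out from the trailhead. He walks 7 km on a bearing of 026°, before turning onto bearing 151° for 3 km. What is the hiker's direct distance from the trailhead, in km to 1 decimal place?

Leg 1 (026°, 7 km): east 7 sin 26° = 3.07, north 7 cos 26° = 6.29
Leg 2 (151°, 3 km): east 3 sin 151° = 1.45, north 3 cos 151° = -2.62
Net: 4.52 east, 3.67 north. Distance = √((4.52)² + (3.67)²) = 5.823 km.

5.8 km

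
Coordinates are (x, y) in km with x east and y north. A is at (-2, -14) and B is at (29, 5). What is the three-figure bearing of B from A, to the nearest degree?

Δeast = 29 − -2 = 31.00; Δnorth = 5 − -14 = 19.00.
Bearing = atan2(Δeast, Δnorth) mod 360° = 58.50° ≈ 058°.

058°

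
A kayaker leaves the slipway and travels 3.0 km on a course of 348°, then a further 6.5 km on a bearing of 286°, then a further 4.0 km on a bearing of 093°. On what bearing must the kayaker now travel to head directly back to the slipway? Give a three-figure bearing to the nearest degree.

148°

Leg 1 (348°, 3.0 km): east 3.0 sin 348° = -0.62, north 3.0 cos 348° = 2.93
Leg 2 (286°, 6.5 km): east 6.5 sin 286° = -6.25, north 6.5 cos 286° = 1.79
Leg 3 (093°, 4.0 km): east 4.0 sin 93° = 3.99, north 4.0 cos 93° = -0.21
Net displacement: -2.88 east, 4.52 north. Direction back to start is (2.88, -4.52): bearing = atan2(2.88, -4.52) mod 360° = 147.50° ≈ 148°.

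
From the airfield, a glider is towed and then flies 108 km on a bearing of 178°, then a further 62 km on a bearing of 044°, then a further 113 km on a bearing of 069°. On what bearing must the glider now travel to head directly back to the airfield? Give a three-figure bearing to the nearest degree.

279°

Leg 1 (178°, 108 km): east 108 sin 178° = 3.77, north 108 cos 178° = -107.93
Leg 2 (044°, 62 km): east 62 sin 44° = 43.07, north 62 cos 44° = 44.60
Leg 3 (069°, 113 km): east 113 sin 69° = 105.49, north 113 cos 69° = 40.50
Net displacement: 152.33 east, -22.84 north. Direction back to start is (-152.33, 22.84): bearing = atan2(-152.33, 22.84) mod 360° = 278.53° ≈ 279°.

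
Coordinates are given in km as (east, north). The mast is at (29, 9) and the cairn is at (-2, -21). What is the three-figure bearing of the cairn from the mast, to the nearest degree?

226°

Δeast = -2 − 29 = -31.00; Δnorth = -21 − 9 = -30.00.
Bearing = atan2(Δeast, Δnorth) mod 360° = 225.94° ≈ 226°.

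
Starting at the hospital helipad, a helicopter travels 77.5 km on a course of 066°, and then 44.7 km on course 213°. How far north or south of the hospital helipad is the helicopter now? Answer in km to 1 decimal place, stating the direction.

Leg 1 (066°, 77.5 km): east 77.5 sin 66° = 70.80, north 77.5 cos 66° = 31.52
Leg 2 (213°, 44.7 km): east 44.7 sin 213° = -24.35, north 44.7 cos 213° = -37.49
Net north component: -5.97 km.

6.0 km south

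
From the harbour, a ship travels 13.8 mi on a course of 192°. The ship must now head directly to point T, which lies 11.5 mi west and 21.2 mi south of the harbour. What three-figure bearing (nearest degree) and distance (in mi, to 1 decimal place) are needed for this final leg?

Leg 1 (192°, 13.8 mi): east 13.8 sin 192° = -2.87, north 13.8 cos 192° = -13.50
Current position: (-2.87, -13.50). Target: (-11.5, -21.2). Remaining: Δeast = -8.63, Δnorth = -7.70.
Bearing = atan2(-8.63, -7.70) mod 360° = 228.26°; distance = √((-8.63)² + (-7.70)²) = 11.567 mi.

228°, 11.6 mi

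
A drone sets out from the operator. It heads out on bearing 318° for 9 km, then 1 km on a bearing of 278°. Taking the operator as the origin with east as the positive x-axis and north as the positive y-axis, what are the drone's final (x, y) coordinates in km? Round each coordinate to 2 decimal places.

(-7.01, 6.83)

Leg 1 (318°, 9 km): east 9 sin 318° = -6.02, north 9 cos 318° = 6.69
Leg 2 (278°, 1 km): east 1 sin 278° = -0.99, north 1 cos 278° = 0.14
Summing: -7.01 km east, 6.83 km north → (-7.01, 6.83).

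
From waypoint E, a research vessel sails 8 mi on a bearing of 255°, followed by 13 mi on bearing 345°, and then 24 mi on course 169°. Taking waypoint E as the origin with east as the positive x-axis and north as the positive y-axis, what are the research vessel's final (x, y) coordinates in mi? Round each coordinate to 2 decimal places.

Leg 1 (255°, 8 mi): east 8 sin 255° = -7.73, north 8 cos 255° = -2.07
Leg 2 (345°, 13 mi): east 13 sin 345° = -3.36, north 13 cos 345° = 12.56
Leg 3 (169°, 24 mi): east 24 sin 169° = 4.58, north 24 cos 169° = -23.56
Summing: -6.51 mi east, -13.07 mi north → (-6.51, -13.07).

(-6.51, -13.07)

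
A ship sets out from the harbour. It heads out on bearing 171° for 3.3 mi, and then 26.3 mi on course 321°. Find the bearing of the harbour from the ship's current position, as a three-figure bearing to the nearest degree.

137°

Leg 1 (171°, 3.3 mi): east 3.3 sin 171° = 0.52, north 3.3 cos 171° = -3.26
Leg 2 (321°, 26.3 mi): east 26.3 sin 321° = -16.55, north 26.3 cos 321° = 20.44
Net displacement: -16.03 east, 17.18 north. Direction back to start is (16.03, -17.18): bearing = atan2(16.03, -17.18) mod 360° = 136.97° ≈ 137°.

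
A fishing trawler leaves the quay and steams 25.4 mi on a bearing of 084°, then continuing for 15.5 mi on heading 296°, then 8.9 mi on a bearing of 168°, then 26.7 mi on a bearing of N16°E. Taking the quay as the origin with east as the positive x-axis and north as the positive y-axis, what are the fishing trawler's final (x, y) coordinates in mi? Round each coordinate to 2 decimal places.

(20.54, 26.41)

Leg 1 (084°, 25.4 mi): east 25.4 sin 84° = 25.26, north 25.4 cos 84° = 2.66
Leg 2 (296°, 15.5 mi): east 15.5 sin 296° = -13.93, north 15.5 cos 296° = 6.79
Leg 3 (168°, 8.9 mi): east 8.9 sin 168° = 1.85, north 8.9 cos 168° = -8.71
Leg 4 (N16°E, 26.7 mi): east 26.7 sin 16° = 7.36, north 26.7 cos 16° = 25.67
Summing: 20.54 mi east, 26.41 mi north → (20.54, 26.41).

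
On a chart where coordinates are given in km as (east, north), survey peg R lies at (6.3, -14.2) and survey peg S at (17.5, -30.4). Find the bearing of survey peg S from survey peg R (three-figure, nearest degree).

145°

Δeast = 17.5 − 6.3 = 11.20; Δnorth = -30.4 − -14.2 = -16.20.
Bearing = atan2(Δeast, Δnorth) mod 360° = 145.34° ≈ 145°.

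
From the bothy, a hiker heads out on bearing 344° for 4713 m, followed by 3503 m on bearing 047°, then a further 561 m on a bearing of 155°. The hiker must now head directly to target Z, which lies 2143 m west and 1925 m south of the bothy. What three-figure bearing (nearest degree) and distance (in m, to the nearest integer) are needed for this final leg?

Leg 1 (344°, 4713 m): east 4713 sin 344° = -1299.08, north 4713 cos 344° = 4530.43
Leg 2 (047°, 3503 m): east 3503 sin 47° = 2561.93, north 3503 cos 47° = 2389.04
Leg 3 (155°, 561 m): east 561 sin 155° = 237.09, north 561 cos 155° = -508.44
Current position: (1499.94, 6411.03). Target: (-2143, -1925). Remaining: Δeast = -3642.94, Δnorth = -8336.03.
Bearing = atan2(-3642.94, -8336.03) mod 360° = 203.61°; distance = √((-3642.94)² + (-8336.03)²) = 9097.274 m.

204°, 9097 m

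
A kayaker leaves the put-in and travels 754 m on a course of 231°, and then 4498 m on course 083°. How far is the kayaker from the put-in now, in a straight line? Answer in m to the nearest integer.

3879 m

Leg 1 (231°, 754 m): east 754 sin 231° = -585.97, north 754 cos 231° = -474.51
Leg 2 (083°, 4498 m): east 4498 sin 83° = 4464.47, north 4498 cos 83° = 548.17
Net: 3878.50 east, 73.66 north. Distance = √((3878.50)² + (73.66)²) = 3879.204 m.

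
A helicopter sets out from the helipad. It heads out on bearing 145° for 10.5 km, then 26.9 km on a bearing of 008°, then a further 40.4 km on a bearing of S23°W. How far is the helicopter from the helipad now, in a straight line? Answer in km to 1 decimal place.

Leg 1 (145°, 10.5 km): east 10.5 sin 145° = 6.02, north 10.5 cos 145° = -8.60
Leg 2 (008°, 26.9 km): east 26.9 sin 8° = 3.74, north 26.9 cos 8° = 26.64
Leg 3 (S23°W, 40.4 km): east 40.4 sin 203° = -15.79, north 40.4 cos 203° = -37.19
Net: -6.02 east, -19.15 north. Distance = √((-6.02)² + (-19.15)²) = 20.075 km.

20.1 km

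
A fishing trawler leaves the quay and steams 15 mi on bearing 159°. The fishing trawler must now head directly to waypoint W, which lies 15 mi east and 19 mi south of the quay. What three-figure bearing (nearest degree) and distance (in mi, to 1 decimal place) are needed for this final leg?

Leg 1 (159°, 15 mi): east 15 sin 159° = 5.38, north 15 cos 159° = -14.00
Current position: (5.38, -14.00). Target: (15, -19). Remaining: Δeast = 9.62, Δnorth = -5.00.
Bearing = atan2(9.62, -5.00) mod 360° = 117.43°; distance = √((9.62)² + (-5.00)²) = 10.844 mi.

117°, 10.8 mi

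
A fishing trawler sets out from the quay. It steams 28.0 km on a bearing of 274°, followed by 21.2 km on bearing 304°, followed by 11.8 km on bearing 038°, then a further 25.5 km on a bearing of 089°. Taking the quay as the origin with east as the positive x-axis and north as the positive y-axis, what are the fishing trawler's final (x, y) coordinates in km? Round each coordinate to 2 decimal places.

(-12.75, 23.55)

Leg 1 (274°, 28.0 km): east 28.0 sin 274° = -27.93, north 28.0 cos 274° = 1.95
Leg 2 (304°, 21.2 km): east 21.2 sin 304° = -17.58, north 21.2 cos 304° = 11.85
Leg 3 (038°, 11.8 km): east 11.8 sin 38° = 7.26, north 11.8 cos 38° = 9.30
Leg 4 (089°, 25.5 km): east 25.5 sin 89° = 25.50, north 25.5 cos 89° = 0.45
Summing: -12.75 km east, 23.55 km north → (-12.75, 23.55).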